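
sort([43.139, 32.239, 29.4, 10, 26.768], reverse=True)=[43.139, 32.239, 29.4, 26.768, 10]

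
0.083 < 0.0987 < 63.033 True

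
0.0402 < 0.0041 False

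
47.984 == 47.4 False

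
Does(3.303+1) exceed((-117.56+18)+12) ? Yes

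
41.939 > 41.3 True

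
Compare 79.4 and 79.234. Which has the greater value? 79.4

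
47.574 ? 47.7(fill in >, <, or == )<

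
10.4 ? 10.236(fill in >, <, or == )>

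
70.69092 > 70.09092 True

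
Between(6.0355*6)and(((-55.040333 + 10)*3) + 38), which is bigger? (6.0355*6)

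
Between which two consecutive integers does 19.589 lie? 19 and 20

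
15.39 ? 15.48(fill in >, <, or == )<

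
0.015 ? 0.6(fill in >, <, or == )<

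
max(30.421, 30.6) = 30.6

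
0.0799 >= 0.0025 True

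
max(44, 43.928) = 44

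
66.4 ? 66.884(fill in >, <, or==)<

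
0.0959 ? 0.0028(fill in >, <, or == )>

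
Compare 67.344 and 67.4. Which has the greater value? 67.4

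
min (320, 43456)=320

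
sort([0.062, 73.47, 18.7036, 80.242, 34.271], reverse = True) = [80.242, 73.47, 34.271, 18.7036, 0.062]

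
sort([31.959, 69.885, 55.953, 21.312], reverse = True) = [69.885, 55.953, 31.959, 21.312]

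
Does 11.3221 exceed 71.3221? No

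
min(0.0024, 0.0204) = 0.0024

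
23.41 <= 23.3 False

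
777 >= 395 True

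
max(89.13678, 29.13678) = 89.13678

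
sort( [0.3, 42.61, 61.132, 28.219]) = [0.3, 28.219, 42.61, 61.132]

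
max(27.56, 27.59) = 27.59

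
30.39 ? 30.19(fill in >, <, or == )>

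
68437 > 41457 True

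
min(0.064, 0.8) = 0.064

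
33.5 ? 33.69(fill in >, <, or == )<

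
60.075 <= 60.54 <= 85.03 True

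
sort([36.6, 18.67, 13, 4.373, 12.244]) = [4.373, 12.244, 13, 18.67, 36.6]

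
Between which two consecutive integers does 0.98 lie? 0 and 1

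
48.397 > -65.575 True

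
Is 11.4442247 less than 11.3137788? No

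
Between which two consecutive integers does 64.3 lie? 64 and 65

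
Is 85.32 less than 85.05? No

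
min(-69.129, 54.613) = -69.129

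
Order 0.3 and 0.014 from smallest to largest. 0.014, 0.3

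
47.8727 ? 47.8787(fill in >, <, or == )<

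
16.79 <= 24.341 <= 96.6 True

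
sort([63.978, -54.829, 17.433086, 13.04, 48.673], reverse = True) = [63.978, 48.673, 17.433086, 13.04, -54.829]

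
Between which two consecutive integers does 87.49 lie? 87 and 88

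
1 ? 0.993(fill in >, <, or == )>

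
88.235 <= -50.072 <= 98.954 False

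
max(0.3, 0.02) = 0.3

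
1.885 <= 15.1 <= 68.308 True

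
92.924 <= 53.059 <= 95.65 False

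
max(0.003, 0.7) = 0.7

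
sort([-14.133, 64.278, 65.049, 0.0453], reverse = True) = [65.049, 64.278, 0.0453, -14.133]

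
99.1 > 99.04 True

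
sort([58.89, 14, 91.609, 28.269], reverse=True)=[91.609, 58.89, 28.269, 14]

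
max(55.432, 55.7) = 55.7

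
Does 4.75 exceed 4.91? No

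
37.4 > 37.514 False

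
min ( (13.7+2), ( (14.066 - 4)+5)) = 15.066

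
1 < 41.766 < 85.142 True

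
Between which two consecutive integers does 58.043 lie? 58 and 59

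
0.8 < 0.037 False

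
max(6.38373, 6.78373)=6.78373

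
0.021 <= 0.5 True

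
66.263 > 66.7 False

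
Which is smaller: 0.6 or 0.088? 0.088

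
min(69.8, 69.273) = 69.273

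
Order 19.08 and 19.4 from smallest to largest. 19.08, 19.4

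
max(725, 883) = 883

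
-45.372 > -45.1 False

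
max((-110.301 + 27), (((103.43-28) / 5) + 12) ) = 27.086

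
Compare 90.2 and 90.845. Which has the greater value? 90.845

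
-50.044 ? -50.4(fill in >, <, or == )>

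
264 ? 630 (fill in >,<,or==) <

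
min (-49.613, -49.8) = -49.8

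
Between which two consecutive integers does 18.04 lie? 18 and 19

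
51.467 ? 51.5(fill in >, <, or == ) <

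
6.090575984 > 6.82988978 False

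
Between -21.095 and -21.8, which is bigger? -21.095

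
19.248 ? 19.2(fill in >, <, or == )>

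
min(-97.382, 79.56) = -97.382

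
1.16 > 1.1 True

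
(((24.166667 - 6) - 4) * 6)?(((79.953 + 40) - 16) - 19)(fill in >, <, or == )>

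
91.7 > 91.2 True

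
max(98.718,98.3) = 98.718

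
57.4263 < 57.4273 True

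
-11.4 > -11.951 True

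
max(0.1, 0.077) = 0.1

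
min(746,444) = 444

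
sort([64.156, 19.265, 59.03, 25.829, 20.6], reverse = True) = [64.156, 59.03, 25.829, 20.6, 19.265]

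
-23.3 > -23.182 False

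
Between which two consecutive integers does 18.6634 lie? 18 and 19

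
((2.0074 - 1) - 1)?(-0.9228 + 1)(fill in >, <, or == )<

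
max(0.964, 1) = 1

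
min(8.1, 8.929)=8.1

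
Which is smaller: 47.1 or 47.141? 47.1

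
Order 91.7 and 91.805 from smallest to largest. 91.7, 91.805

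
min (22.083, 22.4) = 22.083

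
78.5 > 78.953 False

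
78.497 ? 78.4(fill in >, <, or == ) >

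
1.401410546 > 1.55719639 False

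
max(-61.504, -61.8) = -61.504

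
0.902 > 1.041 False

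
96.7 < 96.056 False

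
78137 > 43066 True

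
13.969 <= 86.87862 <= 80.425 False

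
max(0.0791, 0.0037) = 0.0791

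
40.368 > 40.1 True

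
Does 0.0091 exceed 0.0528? No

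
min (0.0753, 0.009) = 0.009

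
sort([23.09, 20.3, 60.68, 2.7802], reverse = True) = [60.68, 23.09, 20.3, 2.7802]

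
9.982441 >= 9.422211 True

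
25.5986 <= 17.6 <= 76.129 False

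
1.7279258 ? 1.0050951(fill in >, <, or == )>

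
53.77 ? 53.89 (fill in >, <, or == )<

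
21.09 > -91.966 True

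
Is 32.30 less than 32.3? No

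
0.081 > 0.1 False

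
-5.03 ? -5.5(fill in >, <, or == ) >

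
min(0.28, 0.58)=0.28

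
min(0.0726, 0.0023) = 0.0023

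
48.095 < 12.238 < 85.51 False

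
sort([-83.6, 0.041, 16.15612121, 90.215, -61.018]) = [-83.6, -61.018, 0.041, 16.15612121, 90.215]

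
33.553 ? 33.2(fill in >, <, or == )>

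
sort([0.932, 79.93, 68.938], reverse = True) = [79.93, 68.938, 0.932]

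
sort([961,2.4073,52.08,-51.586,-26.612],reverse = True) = [961,52.08,2.4073,-26.612,-51.586]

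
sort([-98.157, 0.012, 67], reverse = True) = [67, 0.012, -98.157]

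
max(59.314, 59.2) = 59.314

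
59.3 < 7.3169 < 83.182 False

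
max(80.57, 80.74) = 80.74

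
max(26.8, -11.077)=26.8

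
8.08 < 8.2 True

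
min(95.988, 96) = 95.988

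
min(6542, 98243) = 6542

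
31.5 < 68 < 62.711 False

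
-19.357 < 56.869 True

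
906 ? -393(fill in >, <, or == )>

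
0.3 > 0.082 True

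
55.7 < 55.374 False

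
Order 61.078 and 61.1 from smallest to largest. 61.078, 61.1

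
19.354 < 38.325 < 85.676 True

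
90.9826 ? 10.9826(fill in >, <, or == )>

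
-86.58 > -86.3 False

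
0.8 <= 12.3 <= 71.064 True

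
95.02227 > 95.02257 False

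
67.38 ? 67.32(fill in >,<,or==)>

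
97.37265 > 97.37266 False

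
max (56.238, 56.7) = 56.7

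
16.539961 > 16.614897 False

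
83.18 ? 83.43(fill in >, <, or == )<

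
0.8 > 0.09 True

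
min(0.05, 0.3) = 0.05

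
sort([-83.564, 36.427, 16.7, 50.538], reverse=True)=[50.538, 36.427, 16.7, -83.564]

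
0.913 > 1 False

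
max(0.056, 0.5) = 0.5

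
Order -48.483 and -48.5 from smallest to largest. -48.5, -48.483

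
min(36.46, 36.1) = 36.1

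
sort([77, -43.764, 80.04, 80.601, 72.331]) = [-43.764, 72.331, 77, 80.04, 80.601]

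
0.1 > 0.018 True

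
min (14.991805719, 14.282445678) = 14.282445678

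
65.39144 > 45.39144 True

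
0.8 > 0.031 True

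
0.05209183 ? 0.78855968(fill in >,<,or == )<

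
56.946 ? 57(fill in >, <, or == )<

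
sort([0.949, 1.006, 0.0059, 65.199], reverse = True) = [65.199, 1.006, 0.949, 0.0059]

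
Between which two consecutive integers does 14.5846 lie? 14 and 15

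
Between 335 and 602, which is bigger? 602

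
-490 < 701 True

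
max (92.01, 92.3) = 92.3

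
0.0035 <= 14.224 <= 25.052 True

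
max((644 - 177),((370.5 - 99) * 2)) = 543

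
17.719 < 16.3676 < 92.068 False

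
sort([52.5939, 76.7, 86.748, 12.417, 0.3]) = [0.3, 12.417, 52.5939, 76.7, 86.748]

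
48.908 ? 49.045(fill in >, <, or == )<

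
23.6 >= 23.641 False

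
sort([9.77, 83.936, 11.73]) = [9.77, 11.73, 83.936]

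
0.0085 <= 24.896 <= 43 True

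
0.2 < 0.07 False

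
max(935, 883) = 935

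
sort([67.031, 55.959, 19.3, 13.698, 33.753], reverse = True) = [67.031, 55.959, 33.753, 19.3, 13.698]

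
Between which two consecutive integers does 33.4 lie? 33 and 34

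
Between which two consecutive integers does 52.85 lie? 52 and 53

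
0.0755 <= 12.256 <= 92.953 True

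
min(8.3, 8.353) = 8.3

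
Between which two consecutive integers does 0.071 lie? 0 and 1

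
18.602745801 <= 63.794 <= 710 True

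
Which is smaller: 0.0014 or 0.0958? 0.0014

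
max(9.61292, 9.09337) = 9.61292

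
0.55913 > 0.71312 False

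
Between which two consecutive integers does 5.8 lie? 5 and 6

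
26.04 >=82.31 False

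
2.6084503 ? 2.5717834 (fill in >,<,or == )>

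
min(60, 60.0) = 60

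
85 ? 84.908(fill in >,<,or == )>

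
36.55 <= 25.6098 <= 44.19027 False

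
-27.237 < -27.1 True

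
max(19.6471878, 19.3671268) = 19.6471878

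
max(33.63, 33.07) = 33.63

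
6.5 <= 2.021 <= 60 False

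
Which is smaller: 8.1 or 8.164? 8.1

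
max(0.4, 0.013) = 0.4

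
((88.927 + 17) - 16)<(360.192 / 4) True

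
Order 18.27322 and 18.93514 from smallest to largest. 18.27322, 18.93514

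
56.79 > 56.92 False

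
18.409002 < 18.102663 False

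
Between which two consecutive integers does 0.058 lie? 0 and 1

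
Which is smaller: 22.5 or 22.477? 22.477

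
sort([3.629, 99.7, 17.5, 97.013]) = [3.629, 17.5, 97.013, 99.7]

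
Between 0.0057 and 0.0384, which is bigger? 0.0384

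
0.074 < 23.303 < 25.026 True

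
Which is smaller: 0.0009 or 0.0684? 0.0009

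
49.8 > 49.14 True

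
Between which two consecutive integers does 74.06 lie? 74 and 75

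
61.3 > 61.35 False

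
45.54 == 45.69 False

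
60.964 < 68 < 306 True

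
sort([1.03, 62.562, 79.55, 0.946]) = [0.946, 1.03, 62.562, 79.55]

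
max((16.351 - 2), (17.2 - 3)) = 14.351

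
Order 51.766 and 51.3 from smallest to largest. 51.3, 51.766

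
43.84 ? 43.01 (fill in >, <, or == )>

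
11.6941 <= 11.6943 True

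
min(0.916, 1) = 0.916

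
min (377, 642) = 377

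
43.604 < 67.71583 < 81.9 True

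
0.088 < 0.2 True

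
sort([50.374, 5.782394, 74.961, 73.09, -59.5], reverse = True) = [74.961, 73.09, 50.374, 5.782394, -59.5]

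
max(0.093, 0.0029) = 0.093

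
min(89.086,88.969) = 88.969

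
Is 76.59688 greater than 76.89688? No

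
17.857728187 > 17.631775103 True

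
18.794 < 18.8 True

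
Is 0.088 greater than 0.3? No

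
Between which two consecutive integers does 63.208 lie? 63 and 64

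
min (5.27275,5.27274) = 5.27274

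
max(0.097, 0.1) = 0.1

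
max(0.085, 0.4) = 0.4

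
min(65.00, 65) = 65.00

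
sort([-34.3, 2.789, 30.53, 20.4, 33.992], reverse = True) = [33.992, 30.53, 20.4, 2.789, -34.3]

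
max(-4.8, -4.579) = -4.579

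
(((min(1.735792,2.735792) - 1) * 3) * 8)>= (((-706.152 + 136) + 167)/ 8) True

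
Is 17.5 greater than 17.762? No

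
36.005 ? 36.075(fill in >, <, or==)<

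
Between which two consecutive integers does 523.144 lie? 523 and 524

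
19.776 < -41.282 False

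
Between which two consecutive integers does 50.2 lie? 50 and 51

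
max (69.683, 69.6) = 69.683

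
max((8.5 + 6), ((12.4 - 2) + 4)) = 14.5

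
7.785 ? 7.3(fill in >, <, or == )>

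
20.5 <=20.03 False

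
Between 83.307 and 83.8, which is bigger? 83.8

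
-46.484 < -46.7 False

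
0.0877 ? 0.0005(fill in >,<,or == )>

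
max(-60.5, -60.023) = -60.023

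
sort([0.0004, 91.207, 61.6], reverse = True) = [91.207, 61.6, 0.0004]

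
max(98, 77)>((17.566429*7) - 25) True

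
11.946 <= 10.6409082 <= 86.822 False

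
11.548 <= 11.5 False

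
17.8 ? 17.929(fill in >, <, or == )<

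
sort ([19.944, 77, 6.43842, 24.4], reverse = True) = [77, 24.4, 19.944, 6.43842]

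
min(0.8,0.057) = 0.057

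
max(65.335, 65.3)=65.335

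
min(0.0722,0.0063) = 0.0063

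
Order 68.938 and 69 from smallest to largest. 68.938, 69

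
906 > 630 True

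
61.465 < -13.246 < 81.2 False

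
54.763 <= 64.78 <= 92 True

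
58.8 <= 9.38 False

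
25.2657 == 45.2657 False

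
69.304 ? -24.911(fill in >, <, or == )>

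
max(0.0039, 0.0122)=0.0122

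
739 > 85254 False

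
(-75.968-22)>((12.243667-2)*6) False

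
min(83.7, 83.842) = 83.7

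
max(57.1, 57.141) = 57.141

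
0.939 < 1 True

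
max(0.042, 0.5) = 0.5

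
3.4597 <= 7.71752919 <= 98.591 True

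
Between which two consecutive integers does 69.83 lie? 69 and 70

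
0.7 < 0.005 False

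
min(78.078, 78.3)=78.078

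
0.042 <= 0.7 True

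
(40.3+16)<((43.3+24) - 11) False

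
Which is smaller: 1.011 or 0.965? 0.965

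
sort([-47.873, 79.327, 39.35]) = [-47.873, 39.35, 79.327]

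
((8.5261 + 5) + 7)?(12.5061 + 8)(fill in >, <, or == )>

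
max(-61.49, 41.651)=41.651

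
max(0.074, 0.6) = 0.6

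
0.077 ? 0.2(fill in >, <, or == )<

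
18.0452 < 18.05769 True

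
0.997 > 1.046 False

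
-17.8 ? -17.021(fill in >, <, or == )<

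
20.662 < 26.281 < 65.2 True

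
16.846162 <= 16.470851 False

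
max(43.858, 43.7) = 43.858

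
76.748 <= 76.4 False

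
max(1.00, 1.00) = 1.00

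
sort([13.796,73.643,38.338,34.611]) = [13.796,34.611,38.338,73.643]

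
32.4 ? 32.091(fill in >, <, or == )>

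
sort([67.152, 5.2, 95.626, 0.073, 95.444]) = [0.073, 5.2, 67.152, 95.444, 95.626]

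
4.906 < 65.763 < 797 True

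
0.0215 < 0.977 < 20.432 True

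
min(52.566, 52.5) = 52.5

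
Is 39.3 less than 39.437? Yes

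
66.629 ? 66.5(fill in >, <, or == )>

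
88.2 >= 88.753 False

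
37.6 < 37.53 False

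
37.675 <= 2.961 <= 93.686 False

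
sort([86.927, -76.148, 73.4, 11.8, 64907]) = [-76.148, 11.8, 73.4, 86.927, 64907]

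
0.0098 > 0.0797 False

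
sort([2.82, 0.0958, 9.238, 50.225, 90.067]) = [0.0958, 2.82, 9.238, 50.225, 90.067]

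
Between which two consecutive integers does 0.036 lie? 0 and 1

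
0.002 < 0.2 True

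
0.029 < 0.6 True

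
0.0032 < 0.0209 True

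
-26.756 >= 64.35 False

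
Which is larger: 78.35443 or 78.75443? 78.75443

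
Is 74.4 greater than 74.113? Yes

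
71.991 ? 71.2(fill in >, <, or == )>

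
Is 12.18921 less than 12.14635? No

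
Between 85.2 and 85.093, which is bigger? 85.2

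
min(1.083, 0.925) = 0.925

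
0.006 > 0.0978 False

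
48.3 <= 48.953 True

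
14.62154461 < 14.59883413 False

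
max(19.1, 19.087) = 19.1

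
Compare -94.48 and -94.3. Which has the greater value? -94.3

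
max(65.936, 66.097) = 66.097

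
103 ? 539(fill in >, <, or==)<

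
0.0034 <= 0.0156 True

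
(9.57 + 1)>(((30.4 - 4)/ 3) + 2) False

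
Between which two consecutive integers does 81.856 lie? 81 and 82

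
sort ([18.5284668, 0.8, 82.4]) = [0.8, 18.5284668, 82.4]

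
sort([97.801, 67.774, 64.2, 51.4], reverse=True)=[97.801, 67.774, 64.2, 51.4]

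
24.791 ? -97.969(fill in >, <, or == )>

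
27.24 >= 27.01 True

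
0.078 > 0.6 False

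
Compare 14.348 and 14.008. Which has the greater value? 14.348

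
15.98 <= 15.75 False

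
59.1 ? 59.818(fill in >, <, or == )<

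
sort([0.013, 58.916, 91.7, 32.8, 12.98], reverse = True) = [91.7, 58.916, 32.8, 12.98, 0.013]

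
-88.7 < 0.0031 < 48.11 True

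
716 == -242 False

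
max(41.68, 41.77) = 41.77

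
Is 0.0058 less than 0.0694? Yes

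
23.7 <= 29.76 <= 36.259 True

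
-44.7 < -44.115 True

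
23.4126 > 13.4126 True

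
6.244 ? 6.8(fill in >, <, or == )<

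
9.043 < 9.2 True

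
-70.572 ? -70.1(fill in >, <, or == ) <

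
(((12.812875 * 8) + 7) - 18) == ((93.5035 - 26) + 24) False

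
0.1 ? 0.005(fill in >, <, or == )>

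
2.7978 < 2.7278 False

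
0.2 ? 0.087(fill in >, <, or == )>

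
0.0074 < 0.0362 True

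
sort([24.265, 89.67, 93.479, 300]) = [24.265, 89.67, 93.479, 300]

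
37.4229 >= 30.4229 True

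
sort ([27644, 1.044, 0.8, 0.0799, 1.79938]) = [0.0799, 0.8, 1.044, 1.79938, 27644]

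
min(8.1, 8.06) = 8.06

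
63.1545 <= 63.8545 True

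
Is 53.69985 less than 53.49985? No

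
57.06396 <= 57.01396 False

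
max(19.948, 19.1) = 19.948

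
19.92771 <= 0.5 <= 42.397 False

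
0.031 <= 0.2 True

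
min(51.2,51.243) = 51.2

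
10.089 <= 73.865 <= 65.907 False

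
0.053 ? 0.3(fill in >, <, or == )<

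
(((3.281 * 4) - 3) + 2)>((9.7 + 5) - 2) False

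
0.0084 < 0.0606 True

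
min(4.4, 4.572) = 4.4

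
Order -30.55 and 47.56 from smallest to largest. -30.55, 47.56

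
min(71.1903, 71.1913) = 71.1903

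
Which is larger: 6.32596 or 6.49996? 6.49996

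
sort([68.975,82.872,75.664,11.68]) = [11.68,68.975,75.664,82.872]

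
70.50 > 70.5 False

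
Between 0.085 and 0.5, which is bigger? 0.5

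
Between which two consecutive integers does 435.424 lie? 435 and 436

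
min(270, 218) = 218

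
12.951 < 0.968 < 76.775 False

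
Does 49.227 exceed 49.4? No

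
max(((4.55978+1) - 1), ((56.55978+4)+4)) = 64.55978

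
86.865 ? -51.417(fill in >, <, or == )>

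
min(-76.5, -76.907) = -76.907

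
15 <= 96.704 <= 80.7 False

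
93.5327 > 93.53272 False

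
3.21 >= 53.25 False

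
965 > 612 True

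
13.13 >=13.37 False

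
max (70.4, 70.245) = 70.4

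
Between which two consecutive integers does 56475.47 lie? 56475 and 56476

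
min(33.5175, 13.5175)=13.5175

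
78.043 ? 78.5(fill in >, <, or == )<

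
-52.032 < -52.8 False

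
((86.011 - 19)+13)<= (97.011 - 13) True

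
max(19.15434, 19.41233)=19.41233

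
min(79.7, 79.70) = 79.7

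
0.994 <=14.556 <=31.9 True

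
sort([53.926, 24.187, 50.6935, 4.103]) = [4.103, 24.187, 50.6935, 53.926]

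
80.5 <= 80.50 True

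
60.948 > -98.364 True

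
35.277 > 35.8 False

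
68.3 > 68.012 True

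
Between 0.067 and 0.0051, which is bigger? 0.067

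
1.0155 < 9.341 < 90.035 True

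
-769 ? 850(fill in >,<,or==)<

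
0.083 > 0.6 False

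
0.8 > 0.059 True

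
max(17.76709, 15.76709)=17.76709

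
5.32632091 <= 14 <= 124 True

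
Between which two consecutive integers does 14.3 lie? 14 and 15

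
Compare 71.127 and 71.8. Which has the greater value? 71.8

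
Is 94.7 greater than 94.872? No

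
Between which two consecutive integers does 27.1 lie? 27 and 28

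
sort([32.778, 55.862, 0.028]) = [0.028, 32.778, 55.862]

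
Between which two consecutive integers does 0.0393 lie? 0 and 1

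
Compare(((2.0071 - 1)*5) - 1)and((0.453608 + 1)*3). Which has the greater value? ((0.453608 + 1)*3)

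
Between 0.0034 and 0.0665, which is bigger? 0.0665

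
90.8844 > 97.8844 False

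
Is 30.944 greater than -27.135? Yes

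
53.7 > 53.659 True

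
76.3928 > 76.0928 True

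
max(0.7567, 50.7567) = 50.7567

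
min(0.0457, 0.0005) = 0.0005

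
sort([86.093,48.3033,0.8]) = [0.8,48.3033,86.093]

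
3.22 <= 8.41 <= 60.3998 True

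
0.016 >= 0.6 False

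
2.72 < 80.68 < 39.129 False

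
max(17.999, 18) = 18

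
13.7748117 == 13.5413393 False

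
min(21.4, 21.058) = 21.058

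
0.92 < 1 True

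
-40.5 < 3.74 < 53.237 True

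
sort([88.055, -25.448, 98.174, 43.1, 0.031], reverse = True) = [98.174, 88.055, 43.1, 0.031, -25.448]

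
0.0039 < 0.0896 True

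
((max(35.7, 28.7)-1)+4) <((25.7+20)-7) False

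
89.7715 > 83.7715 True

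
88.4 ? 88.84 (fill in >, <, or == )<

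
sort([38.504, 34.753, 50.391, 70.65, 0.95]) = [0.95, 34.753, 38.504, 50.391, 70.65]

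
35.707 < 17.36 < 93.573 False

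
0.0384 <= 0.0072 False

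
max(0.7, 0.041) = 0.7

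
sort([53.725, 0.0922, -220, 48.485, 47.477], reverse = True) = [53.725, 48.485, 47.477, 0.0922, -220]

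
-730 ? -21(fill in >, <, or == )<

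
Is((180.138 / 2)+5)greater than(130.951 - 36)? Yes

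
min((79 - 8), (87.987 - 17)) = 70.987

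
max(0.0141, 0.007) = 0.0141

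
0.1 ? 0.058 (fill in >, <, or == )>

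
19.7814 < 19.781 False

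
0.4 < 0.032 False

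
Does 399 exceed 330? Yes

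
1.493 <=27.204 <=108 True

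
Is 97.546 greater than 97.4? Yes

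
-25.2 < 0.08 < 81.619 True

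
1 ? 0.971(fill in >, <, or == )>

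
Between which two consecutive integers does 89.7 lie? 89 and 90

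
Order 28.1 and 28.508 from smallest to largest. 28.1, 28.508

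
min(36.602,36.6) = 36.6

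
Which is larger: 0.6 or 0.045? 0.6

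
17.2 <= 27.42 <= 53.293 True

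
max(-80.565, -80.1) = -80.1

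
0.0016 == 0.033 False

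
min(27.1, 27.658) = 27.1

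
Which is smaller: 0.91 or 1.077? 0.91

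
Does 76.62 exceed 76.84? No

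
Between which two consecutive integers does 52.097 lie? 52 and 53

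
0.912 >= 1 False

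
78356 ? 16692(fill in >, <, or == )>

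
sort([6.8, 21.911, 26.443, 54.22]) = [6.8, 21.911, 26.443, 54.22]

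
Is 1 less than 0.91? No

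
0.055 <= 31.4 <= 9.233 False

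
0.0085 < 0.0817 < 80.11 True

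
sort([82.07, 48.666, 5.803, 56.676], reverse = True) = [82.07, 56.676, 48.666, 5.803]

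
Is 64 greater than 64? No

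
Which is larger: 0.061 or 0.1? 0.1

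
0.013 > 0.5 False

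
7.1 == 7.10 True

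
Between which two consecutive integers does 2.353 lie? 2 and 3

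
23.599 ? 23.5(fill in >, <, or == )>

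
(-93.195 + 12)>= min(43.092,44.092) False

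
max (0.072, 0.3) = 0.3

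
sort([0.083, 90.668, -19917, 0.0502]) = [-19917, 0.0502, 0.083, 90.668]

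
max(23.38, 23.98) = 23.98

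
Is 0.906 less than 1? Yes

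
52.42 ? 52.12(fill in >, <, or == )>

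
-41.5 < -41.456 True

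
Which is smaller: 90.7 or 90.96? 90.7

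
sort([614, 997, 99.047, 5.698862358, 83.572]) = [5.698862358, 83.572, 99.047, 614, 997]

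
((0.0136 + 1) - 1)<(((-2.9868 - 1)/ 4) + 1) False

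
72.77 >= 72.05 True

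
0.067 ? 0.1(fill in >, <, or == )<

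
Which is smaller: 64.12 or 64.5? 64.12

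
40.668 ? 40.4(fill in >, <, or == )>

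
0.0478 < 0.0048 False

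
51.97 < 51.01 False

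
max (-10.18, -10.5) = -10.18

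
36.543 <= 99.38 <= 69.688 False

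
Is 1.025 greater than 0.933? Yes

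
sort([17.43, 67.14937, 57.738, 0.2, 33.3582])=[0.2, 17.43, 33.3582, 57.738, 67.14937]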